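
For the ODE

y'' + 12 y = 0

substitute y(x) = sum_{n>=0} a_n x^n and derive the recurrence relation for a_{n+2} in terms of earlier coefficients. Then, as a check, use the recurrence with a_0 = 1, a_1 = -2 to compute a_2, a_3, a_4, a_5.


Substitute y = sum_n a_n x^n into y'' + (const) y = 0.
y''(x) = sum_{n>=0} (n+2)(n+1) a_{n+2} x^n.
The ODE becomes sum_n [(n+2)(n+1) a_{n+2} + 12 a_n] x^n = 0.
Setting each coefficient to zero gives the recurrence:
  (n+2)(n+1) a_{n+2} + 12 a_n = 0,
  a_{n+2} = -12 / ((n+1)(n+2)) a_n.

Check with a_0 = 1, a_1 = -2 (apply the recurrence for n = 0, 1, 2, 3): a_0 = 1, a_1 = -2, a_2 = -6, a_3 = 4, a_4 = 6, a_5 = -12/5.

a_{n+2} = -12/((n+1)(n+2)) * a_n; check: a_0 = 1, a_1 = -2, a_2 = -6, a_3 = 4, a_4 = 6, a_5 = -12/5


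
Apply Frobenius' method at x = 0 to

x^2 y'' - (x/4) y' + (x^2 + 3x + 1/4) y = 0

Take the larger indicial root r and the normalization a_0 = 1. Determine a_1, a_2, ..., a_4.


Write in Frobenius form y'' + (p(x)/x) y' + (q(x)/x^2) y = 0:
  p(x) = -1/4,  q(x) = x^2 + 3x + 1/4.
Indicial equation: r(r-1) + (-1/4) r + (1/4) = 0 -> roots r_1 = 1, r_2 = 1/4.
Take r = r_1 = 1. Let y(x) = x^r sum_{n>=0} a_n x^n with a_0 = 1.
Substitute y = x^r sum a_n x^n and match x^{r+n}. The recurrence is
  D(n) a_n + 3 a_{n-1} + 1 a_{n-2} = 0,  where D(n) = (r+n)(r+n-1) + (-1/4)(r+n) + (1/4).
  a_n = [-3 a_{n-1} - 1 a_{n-2}] / D(n).
Since the indicial polynomial factors as (r - r_1)(r - r_2), D(n) = (r_1 + n - r_1)(r_1 + n - r_2) = n(n + 3/4).
Evaluating step by step (a_0 = 1):
  n = 1: D(1) = 1(1 + 3/4) = 7/4; numerator = -3(1) = -3; a_1 = (-3)/(7/4) = -12/7
  n = 2: D(2) = 2(2 + 3/4) = 11/2; numerator = -3(-12/7) - 1(1) = 29/7; a_2 = (29/7)/(11/2) = 58/77
  n = 3: D(3) = 3(3 + 3/4) = 45/4; numerator = -3(58/77) - 1(-12/7) = -6/11; a_3 = (-6/11)/(45/4) = -8/165
  n = 4: D(4) = 4(4 + 3/4) = 19; numerator = -3(-8/165) - 1(58/77) = -234/385; a_4 = (-234/385)/(19) = -234/7315

r = 1; a_0 = 1; a_1 = -12/7; a_2 = 58/77; a_3 = -8/165; a_4 = -234/7315


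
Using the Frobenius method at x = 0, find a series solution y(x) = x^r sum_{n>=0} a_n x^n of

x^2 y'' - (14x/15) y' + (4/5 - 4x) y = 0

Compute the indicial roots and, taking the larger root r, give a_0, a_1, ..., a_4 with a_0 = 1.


Write in Frobenius form y'' + (p(x)/x) y' + (q(x)/x^2) y = 0:
  p(x) = -14/15,  q(x) = 4/5 - 4x.
Indicial equation: r(r-1) + (-14/15) r + (4/5) = 0 -> roots r_1 = 4/3, r_2 = 3/5.
Take r = r_1 = 4/3. Let y(x) = x^r sum_{n>=0} a_n x^n with a_0 = 1.
Substitute y = x^r sum a_n x^n and match x^{r+n}. The recurrence is
  D(n) a_n - 4 a_{n-1} = 0,  where D(n) = (r+n)(r+n-1) + (-14/15)(r+n) + (4/5).
  a_n = 4 / D(n) * a_{n-1}.
Since the indicial polynomial factors as (r - r_1)(r - r_2), D(n) = (r_1 + n - r_1)(r_1 + n - r_2) = n(n + 11/15).
Evaluating step by step (a_0 = 1):
  n = 1: D(1) = 1(1 + 11/15) = 26/15; numerator = 4(1) = 4; a_1 = (4)/(26/15) = 30/13
  n = 2: D(2) = 2(2 + 11/15) = 82/15; numerator = 4(30/13) = 120/13; a_2 = (120/13)/(82/15) = 900/533
  n = 3: D(3) = 3(3 + 11/15) = 56/5; numerator = 4(900/533) = 3600/533; a_3 = (3600/533)/(56/5) = 2250/3731
  n = 4: D(4) = 4(4 + 11/15) = 284/15; numerator = 4(2250/3731) = 9000/3731; a_4 = (9000/3731)/(284/15) = 33750/264901

r = 4/3; a_0 = 1; a_1 = 30/13; a_2 = 900/533; a_3 = 2250/3731; a_4 = 33750/264901


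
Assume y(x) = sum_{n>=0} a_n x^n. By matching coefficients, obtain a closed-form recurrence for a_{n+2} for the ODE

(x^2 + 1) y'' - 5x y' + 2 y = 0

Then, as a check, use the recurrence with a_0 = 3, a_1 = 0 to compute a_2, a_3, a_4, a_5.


Substitute y = sum_n a_n x^n.
(1 + 1 x^2) y'' contributes (n+2)(n+1) a_{n+2} + n(n-1) a_n at x^n.
-5 x y'(x) contributes -5 n a_n at x^n.
2 y(x) contributes 2 a_n at x^n.
Matching x^n: (n+2)(n+1) a_{n+2} + (n(n-1) - 5 n + 2) a_n = 0.
Thus a_{n+2} = (-n(n-1) + 5 n - 2) / ((n+1)(n+2)) * a_n.

Check with a_0 = 3, a_1 = 0 (apply the recurrence for n = 0, 1, 2, 3): a_0 = 3, a_1 = 0, a_2 = -3, a_3 = 0, a_4 = -3/2, a_5 = 0.

a_(n+2) = (-n(n-1) + 5 n - 2) / ((n+1)(n+2)) * a_n; check: a_0 = 3, a_1 = 0, a_2 = -3, a_3 = 0, a_4 = -3/2, a_5 = 0


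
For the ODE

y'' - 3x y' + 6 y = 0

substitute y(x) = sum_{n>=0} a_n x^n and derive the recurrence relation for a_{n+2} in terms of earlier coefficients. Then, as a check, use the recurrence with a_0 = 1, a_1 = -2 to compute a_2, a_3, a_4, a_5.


Substitute y = sum_n a_n x^n.
y''(x) has coefficient (n+2)(n+1) a_{n+2} at x^n;
-3 x y'(x) has coefficient -3 n a_n at x^n (shift);
6 y(x) has coefficient 6 a_n at x^n.
Matching x^n: (n+2)(n+1) a_{n+2} + (-3n + 6) a_n = 0.
Thus a_{n+2} = (3n - 6) / ((n+1)(n+2)) * a_n.

Check with a_0 = 1, a_1 = -2 (apply the recurrence for n = 0, 1, 2, 3): a_0 = 1, a_1 = -2, a_2 = -3, a_3 = 1, a_4 = 0, a_5 = 3/20.

a_(n+2) = (3n - 6) / ((n+1)(n+2)) * a_n; check: a_0 = 1, a_1 = -2, a_2 = -3, a_3 = 1, a_4 = 0, a_5 = 3/20


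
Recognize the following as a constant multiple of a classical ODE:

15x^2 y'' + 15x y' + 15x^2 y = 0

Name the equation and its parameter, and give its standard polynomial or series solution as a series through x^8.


All three coefficients share the factor 15; dividing through by 15 gives  x^2 y'' + x y' + x^2 y = 0.
This matches the Bessel equation x^2 y'' + x y' + (x^2 - nu^2) y = 0 with nu^2 = 0, so nu = 0; the solution bounded at x = 0 is J_0(x).
Frobenius at x = 0: indicial roots ±nu; for r = nu the recurrence k(k + 2nu) c_k = -c_{k-2} gives the standard series J_nu(x) = sum_{k>=0} (-1)^k / (k! (k+nu)!) (x/2)^(2k+nu). Evaluate the first 5 terms:
  k = 0: (-1)^0 / (0! * 0! * 2^0) x^0 = 1/(1*1*1) x^0 = (1) x^0
  k = 1: (-1)^1 / (1! * 1! * 2^2) x^2 = -1/(1*1*4) x^2 = (-1/4) x^2
  k = 2: (-1)^2 / (2! * 2! * 2^4) x^4 = 1/(2*2*16) x^4 = (1/64) x^4
  k = 3: (-1)^3 / (3! * 3! * 2^6) x^6 = -1/(6*6*64) x^6 = (-1/2304) x^6
  k = 4: (-1)^4 / (4! * 4! * 2^8) x^8 = 1/(24*24*256) x^8 = (1/147456) x^8
Hence J_0(x) = x^8/147456 - x^6/2304 + x^4/64 - x^2/4 + 1 + ....

J_0(x); series = x^8/147456 - x^6/2304 + x^4/64 - x^2/4 + 1


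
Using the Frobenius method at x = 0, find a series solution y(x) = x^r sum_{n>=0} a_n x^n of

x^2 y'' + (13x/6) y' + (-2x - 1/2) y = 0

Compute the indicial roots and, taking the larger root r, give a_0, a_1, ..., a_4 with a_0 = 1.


Write in Frobenius form y'' + (p(x)/x) y' + (q(x)/x^2) y = 0:
  p(x) = 13/6,  q(x) = -2x - 1/2.
Indicial equation: r(r-1) + (13/6) r + (-1/2) = 0 -> roots r_1 = 1/3, r_2 = -3/2.
Take r = r_1 = 1/3. Let y(x) = x^r sum_{n>=0} a_n x^n with a_0 = 1.
Substitute y = x^r sum a_n x^n and match x^{r+n}. The recurrence is
  D(n) a_n - 2 a_{n-1} = 0,  where D(n) = (r+n)(r+n-1) + (13/6)(r+n) + (-1/2).
  a_n = 2 / D(n) * a_{n-1}.
Since the indicial polynomial factors as (r - r_1)(r - r_2), D(n) = (r_1 + n - r_1)(r_1 + n - r_2) = n(n + 11/6).
Evaluating step by step (a_0 = 1):
  n = 1: D(1) = 1(1 + 11/6) = 17/6; numerator = 2(1) = 2; a_1 = (2)/(17/6) = 12/17
  n = 2: D(2) = 2(2 + 11/6) = 23/3; numerator = 2(12/17) = 24/17; a_2 = (24/17)/(23/3) = 72/391
  n = 3: D(3) = 3(3 + 11/6) = 29/2; numerator = 2(72/391) = 144/391; a_3 = (144/391)/(29/2) = 288/11339
  n = 4: D(4) = 4(4 + 11/6) = 70/3; numerator = 2(288/11339) = 576/11339; a_4 = (576/11339)/(70/3) = 864/396865

r = 1/3; a_0 = 1; a_1 = 12/17; a_2 = 72/391; a_3 = 288/11339; a_4 = 864/396865


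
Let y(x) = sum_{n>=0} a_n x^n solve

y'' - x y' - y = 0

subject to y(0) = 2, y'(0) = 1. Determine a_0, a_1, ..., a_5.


Ansatz: y(x) = sum_{n>=0} a_n x^n, so y'(x) = sum_{n>=1} n a_n x^(n-1) and y''(x) = sum_{n>=2} n(n-1) a_n x^(n-2).
Substitute into P(x) y'' + Q(x) y' + R(x) y = 0 with P(x) = 1, Q(x) = -x, R(x) = -1, and match powers of x.
Initial conditions: a_0 = 2, a_1 = 1.
Setting the coefficient of each power of x to zero and solving order by order (substituting the coefficients already found):
  x^0: 2 a_2 - a_0 = 0  ->  2 a_2 = a_0 = 2  ->  a_2 = 1
  x^1: 6 a_3 - 2 a_1 = 0  ->  6 a_3 = 2 a_1 = 2  ->  a_3 = 1/3
  x^2: 12 a_4 - 3 a_2 = 0  ->  12 a_4 = 3 a_2 = 3  ->  a_4 = 1/4
  x^3: 20 a_5 - 4 a_3 = 0  ->  20 a_5 = 4 a_3 = 4/3  ->  a_5 = 1/15
Truncated series: y(x) = 2 + x + x^2 + (1/3) x^3 + (1/4) x^4 + (1/15) x^5 + O(x^6).

a_0 = 2; a_1 = 1; a_2 = 1; a_3 = 1/3; a_4 = 1/4; a_5 = 1/15


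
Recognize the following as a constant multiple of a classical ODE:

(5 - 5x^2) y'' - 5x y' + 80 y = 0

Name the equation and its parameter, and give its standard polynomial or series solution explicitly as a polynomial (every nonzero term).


All three coefficients share the factor 5; dividing through by 5 gives  (1 - x^2) y'' - x y' + 16 y = 0.
This matches the Chebyshev equation (1 - x^2) y'' - x y' + n^2 y = 0 (note the -x y' term, not -2x y') with n^2 = 16, so n = 4; the polynomial solution is T_4(x).
With y = sum_k a_k x^k, matching x^k gives (k+2)(k+1) a_{k+2} = (k^2 - n^2) a_k = (k - 4)(k + 4) a_k. The right side vanishes at k = 4, so the series with the parity of 4 terminates at degree 4.
Standard normalization: leading coefficient of T_n is 2^(n-1), so a_4 = 2^3 = 8. Work downward with a_k = (k+1)(k+2) a_{k+2} / ((k - 4)(k + 4)):
  a_2 = (3)(4)(8) / ((2 - 4)(2 + 4)) = 96/(-12) = -8
  a_0 = (1)(2)(-8) / ((0 - 4)(0 + 4)) = -16/(-16) = 1
Hence T_4(x) = 8 x^4 - 8 x^2 + 1.

T_4(x); series = 8 x^4 - 8 x^2 + 1


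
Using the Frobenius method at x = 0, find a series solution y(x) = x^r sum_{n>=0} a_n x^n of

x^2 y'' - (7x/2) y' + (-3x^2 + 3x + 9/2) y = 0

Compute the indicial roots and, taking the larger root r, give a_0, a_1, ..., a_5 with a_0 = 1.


Write in Frobenius form y'' + (p(x)/x) y' + (q(x)/x^2) y = 0:
  p(x) = -7/2,  q(x) = -3x^2 + 3x + 9/2.
Indicial equation: r(r-1) + (-7/2) r + (9/2) = 0 -> roots r_1 = 3, r_2 = 3/2.
Take r = r_1 = 3. Let y(x) = x^r sum_{n>=0} a_n x^n with a_0 = 1.
Substitute y = x^r sum a_n x^n and match x^{r+n}. The recurrence is
  D(n) a_n + 3 a_{n-1} - 3 a_{n-2} = 0,  where D(n) = (r+n)(r+n-1) + (-7/2)(r+n) + (9/2).
  a_n = [-3 a_{n-1} + 3 a_{n-2}] / D(n).
Since the indicial polynomial factors as (r - r_1)(r - r_2), D(n) = (r_1 + n - r_1)(r_1 + n - r_2) = n(n + 3/2).
Evaluating step by step (a_0 = 1):
  n = 1: D(1) = 1(1 + 3/2) = 5/2; numerator = -3(1) = -3; a_1 = (-3)/(5/2) = -6/5
  n = 2: D(2) = 2(2 + 3/2) = 7; numerator = -3(-6/5) + 3(1) = 33/5; a_2 = (33/5)/(7) = 33/35
  n = 3: D(3) = 3(3 + 3/2) = 27/2; numerator = -3(33/35) + 3(-6/5) = -45/7; a_3 = (-45/7)/(27/2) = -10/21
  n = 4: D(4) = 4(4 + 3/2) = 22; numerator = -3(-10/21) + 3(33/35) = 149/35; a_4 = (149/35)/(22) = 149/770
  n = 5: D(5) = 5(5 + 3/2) = 65/2; numerator = -3(149/770) + 3(-10/21) = -221/110; a_5 = (-221/110)/(65/2) = -17/275

r = 3; a_0 = 1; a_1 = -6/5; a_2 = 33/35; a_3 = -10/21; a_4 = 149/770; a_5 = -17/275


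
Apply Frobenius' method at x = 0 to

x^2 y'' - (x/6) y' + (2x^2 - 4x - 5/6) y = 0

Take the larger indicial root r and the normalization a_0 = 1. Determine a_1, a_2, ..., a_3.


Write in Frobenius form y'' + (p(x)/x) y' + (q(x)/x^2) y = 0:
  p(x) = -1/6,  q(x) = 2x^2 - 4x - 5/6.
Indicial equation: r(r-1) + (-1/6) r + (-5/6) = 0 -> roots r_1 = 5/3, r_2 = -1/2.
Take r = r_1 = 5/3. Let y(x) = x^r sum_{n>=0} a_n x^n with a_0 = 1.
Substitute y = x^r sum a_n x^n and match x^{r+n}. The recurrence is
  D(n) a_n - 4 a_{n-1} + 2 a_{n-2} = 0,  where D(n) = (r+n)(r+n-1) + (-1/6)(r+n) + (-5/6).
  a_n = [4 a_{n-1} - 2 a_{n-2}] / D(n).
Since the indicial polynomial factors as (r - r_1)(r - r_2), D(n) = (r_1 + n - r_1)(r_1 + n - r_2) = n(n + 13/6).
Evaluating step by step (a_0 = 1):
  n = 1: D(1) = 1(1 + 13/6) = 19/6; numerator = 4(1) = 4; a_1 = (4)/(19/6) = 24/19
  n = 2: D(2) = 2(2 + 13/6) = 25/3; numerator = 4(24/19) - 2(1) = 58/19; a_2 = (58/19)/(25/3) = 174/475
  n = 3: D(3) = 3(3 + 13/6) = 31/2; numerator = 4(174/475) - 2(24/19) = -504/475; a_3 = (-504/475)/(31/2) = -1008/14725

r = 5/3; a_0 = 1; a_1 = 24/19; a_2 = 174/475; a_3 = -1008/14725


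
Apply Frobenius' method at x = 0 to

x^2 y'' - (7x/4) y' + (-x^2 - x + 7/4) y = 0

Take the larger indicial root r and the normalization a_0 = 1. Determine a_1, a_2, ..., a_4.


Write in Frobenius form y'' + (p(x)/x) y' + (q(x)/x^2) y = 0:
  p(x) = -7/4,  q(x) = -x^2 - x + 7/4.
Indicial equation: r(r-1) + (-7/4) r + (7/4) = 0 -> roots r_1 = 7/4, r_2 = 1.
Take r = r_1 = 7/4. Let y(x) = x^r sum_{n>=0} a_n x^n with a_0 = 1.
Substitute y = x^r sum a_n x^n and match x^{r+n}. The recurrence is
  D(n) a_n - 1 a_{n-1} - 1 a_{n-2} = 0,  where D(n) = (r+n)(r+n-1) + (-7/4)(r+n) + (7/4).
  a_n = [1 a_{n-1} + 1 a_{n-2}] / D(n).
Since the indicial polynomial factors as (r - r_1)(r - r_2), D(n) = (r_1 + n - r_1)(r_1 + n - r_2) = n(n + 3/4).
Evaluating step by step (a_0 = 1):
  n = 1: D(1) = 1(1 + 3/4) = 7/4; numerator = 1(1) = 1; a_1 = (1)/(7/4) = 4/7
  n = 2: D(2) = 2(2 + 3/4) = 11/2; numerator = 1(4/7) + 1(1) = 11/7; a_2 = (11/7)/(11/2) = 2/7
  n = 3: D(3) = 3(3 + 3/4) = 45/4; numerator = 1(2/7) + 1(4/7) = 6/7; a_3 = (6/7)/(45/4) = 8/105
  n = 4: D(4) = 4(4 + 3/4) = 19; numerator = 1(8/105) + 1(2/7) = 38/105; a_4 = (38/105)/(19) = 2/105

r = 7/4; a_0 = 1; a_1 = 4/7; a_2 = 2/7; a_3 = 8/105; a_4 = 2/105


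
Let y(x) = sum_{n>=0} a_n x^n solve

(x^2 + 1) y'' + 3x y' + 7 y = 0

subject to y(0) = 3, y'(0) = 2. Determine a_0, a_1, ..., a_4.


Ansatz: y(x) = sum_{n>=0} a_n x^n, so y'(x) = sum_{n>=1} n a_n x^(n-1) and y''(x) = sum_{n>=2} n(n-1) a_n x^(n-2).
Substitute into P(x) y'' + Q(x) y' + R(x) y = 0 with P(x) = x^2 + 1, Q(x) = 3x, R(x) = 7, and match powers of x.
Initial conditions: a_0 = 3, a_1 = 2.
Setting the coefficient of each power of x to zero and solving order by order (substituting the coefficients already found):
  x^0: 2 a_2 + 7 a_0 = 0  ->  2 a_2 = -7 a_0 = -21  ->  a_2 = -21/2
  x^1: 6 a_3 + 10 a_1 = 0  ->  6 a_3 = -10 a_1 = -20  ->  a_3 = -10/3
  x^2: 12 a_4 + 15 a_2 = 0  ->  12 a_4 = -15 a_2 = 315/2  ->  a_4 = 105/8
Truncated series: y(x) = 3 + 2 x - (21/2) x^2 - (10/3) x^3 + (105/8) x^4 + O(x^5).

a_0 = 3; a_1 = 2; a_2 = -21/2; a_3 = -10/3; a_4 = 105/8


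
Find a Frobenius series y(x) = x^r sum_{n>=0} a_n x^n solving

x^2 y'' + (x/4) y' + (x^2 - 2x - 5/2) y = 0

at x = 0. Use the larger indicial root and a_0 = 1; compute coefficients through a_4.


Write in Frobenius form y'' + (p(x)/x) y' + (q(x)/x^2) y = 0:
  p(x) = 1/4,  q(x) = x^2 - 2x - 5/2.
Indicial equation: r(r-1) + (1/4) r + (-5/2) = 0 -> roots r_1 = 2, r_2 = -5/4.
Take r = r_1 = 2. Let y(x) = x^r sum_{n>=0} a_n x^n with a_0 = 1.
Substitute y = x^r sum a_n x^n and match x^{r+n}. The recurrence is
  D(n) a_n - 2 a_{n-1} + 1 a_{n-2} = 0,  where D(n) = (r+n)(r+n-1) + (1/4)(r+n) + (-5/2).
  a_n = [2 a_{n-1} - 1 a_{n-2}] / D(n).
Since the indicial polynomial factors as (r - r_1)(r - r_2), D(n) = (r_1 + n - r_1)(r_1 + n - r_2) = n(n + 13/4).
Evaluating step by step (a_0 = 1):
  n = 1: D(1) = 1(1 + 13/4) = 17/4; numerator = 2(1) = 2; a_1 = (2)/(17/4) = 8/17
  n = 2: D(2) = 2(2 + 13/4) = 21/2; numerator = 2(8/17) - 1(1) = -1/17; a_2 = (-1/17)/(21/2) = -2/357
  n = 3: D(3) = 3(3 + 13/4) = 75/4; numerator = 2(-2/357) - 1(8/17) = -172/357; a_3 = (-172/357)/(75/4) = -688/26775
  n = 4: D(4) = 4(4 + 13/4) = 29; numerator = 2(-688/26775) - 1(-2/357) = -1226/26775; a_4 = (-1226/26775)/(29) = -1226/776475

r = 2; a_0 = 1; a_1 = 8/17; a_2 = -2/357; a_3 = -688/26775; a_4 = -1226/776475


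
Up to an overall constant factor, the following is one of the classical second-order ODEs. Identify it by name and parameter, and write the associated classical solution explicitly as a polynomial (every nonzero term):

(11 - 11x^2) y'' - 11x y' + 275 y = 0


All three coefficients share the factor 11; dividing through by 11 gives  (1 - x^2) y'' - x y' + 25 y = 0.
This matches the Chebyshev equation (1 - x^2) y'' - x y' + n^2 y = 0 (note the -x y' term, not -2x y') with n^2 = 25, so n = 5; the polynomial solution is T_5(x).
With y = sum_k a_k x^k, matching x^k gives (k+2)(k+1) a_{k+2} = (k^2 - n^2) a_k = (k - 5)(k + 5) a_k. The right side vanishes at k = 5, so the series with the parity of 5 terminates at degree 5.
Standard normalization: leading coefficient of T_n is 2^(n-1), so a_5 = 2^4 = 16. Work downward with a_k = (k+1)(k+2) a_{k+2} / ((k - 5)(k + 5)):
  a_3 = (4)(5)(16) / ((3 - 5)(3 + 5)) = 320/(-16) = -20
  a_1 = (2)(3)(-20) / ((1 - 5)(1 + 5)) = -120/(-24) = 5
Hence T_5(x) = 16 x^5 - 20 x^3 + 5 x.

T_5(x); series = 16 x^5 - 20 x^3 + 5 x


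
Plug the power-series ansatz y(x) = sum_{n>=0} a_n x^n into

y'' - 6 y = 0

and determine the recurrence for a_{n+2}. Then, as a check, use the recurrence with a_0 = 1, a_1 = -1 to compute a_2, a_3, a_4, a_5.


Substitute y = sum_n a_n x^n into y'' + (const) y = 0.
y''(x) = sum_{n>=0} (n+2)(n+1) a_{n+2} x^n.
The ODE becomes sum_n [(n+2)(n+1) a_{n+2} - 6 a_n] x^n = 0.
Setting each coefficient to zero gives the recurrence:
  (n+2)(n+1) a_{n+2} - 6 a_n = 0,
  a_{n+2} = 6 / ((n+1)(n+2)) a_n.

Check with a_0 = 1, a_1 = -1 (apply the recurrence for n = 0, 1, 2, 3): a_0 = 1, a_1 = -1, a_2 = 3, a_3 = -1, a_4 = 3/2, a_5 = -3/10.

a_{n+2} = 6/((n+1)(n+2)) * a_n; check: a_0 = 1, a_1 = -1, a_2 = 3, a_3 = -1, a_4 = 3/2, a_5 = -3/10


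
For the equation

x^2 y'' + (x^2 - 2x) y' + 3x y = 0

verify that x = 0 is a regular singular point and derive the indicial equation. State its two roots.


Divide by x^2 to reach normal form y'' + P_1(x) y' + P_2(x) y = 0 with P_1(x) = 1 - 2/x and P_2(x) = 3/x.
x = 0 is a singular point because the y'-coefficient 1 - 2/x has a pole at x = 0 and the y-coefficient 3/x has a pole at x = 0.
It is a regular singular point because x P_1(x) = p(x) = x - 2 and x^2 P_2(x) = q(x) = 3x are polynomials, hence analytic at x = 0.
p(0) = -2,  q(0) = 0.
Indicial equation: r(r-1) + p(0) r + q(0) = 0, i.e. r^2 + (p(0) - 1) r + q(0) = 0, i.e. r^2 - 3 r = 0.
Discriminant: (-3)^2 - 4(0) = 9, so r = (3 ± 3)/2.
Solving: r_1 = 3, r_2 = 0.

indicial: r^2 - 3 r = 0; roots r_1 = 3, r_2 = 0


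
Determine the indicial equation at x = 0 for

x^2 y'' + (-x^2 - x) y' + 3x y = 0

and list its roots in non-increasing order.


Divide by x^2 to reach normal form y'' + P_1(x) y' + P_2(x) y = 0 with P_1(x) = -1 - 1/x and P_2(x) = 3/x.
x = 0 is a singular point because the y'-coefficient -1 - 1/x has a pole at x = 0 and the y-coefficient 3/x has a pole at x = 0.
It is a regular singular point because x P_1(x) = p(x) = -x - 1 and x^2 P_2(x) = q(x) = 3x are polynomials, hence analytic at x = 0.
p(0) = -1,  q(0) = 0.
Indicial equation: r(r-1) + p(0) r + q(0) = 0, i.e. r^2 + (p(0) - 1) r + q(0) = 0, i.e. r^2 - 2 r = 0.
Discriminant: (-2)^2 - 4(0) = 4, so r = (2 ± 2)/2.
Solving: r_1 = 2, r_2 = 0.

indicial: r^2 - 2 r = 0; roots r_1 = 2, r_2 = 0


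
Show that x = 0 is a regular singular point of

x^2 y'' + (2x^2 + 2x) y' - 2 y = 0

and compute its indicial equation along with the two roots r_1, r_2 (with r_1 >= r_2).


Divide by x^2 to reach normal form y'' + P_1(x) y' + P_2(x) y = 0 with P_1(x) = 2 + 2/x and P_2(x) = -2/x^2.
x = 0 is a singular point because the y'-coefficient 2 + 2/x has a pole at x = 0 and the y-coefficient -2/x^2 has a pole at x = 0.
It is a regular singular point because x P_1(x) = p(x) = 2x + 2 and x^2 P_2(x) = q(x) = -2 are polynomials, hence analytic at x = 0.
p(0) = 2,  q(0) = -2.
Indicial equation: r(r-1) + p(0) r + q(0) = 0, i.e. r^2 + (p(0) - 1) r + q(0) = 0, i.e. r^2 + 1 r - 2 = 0.
Discriminant: (1)^2 - 4(-2) = 9, so r = (-1 ± 3)/2.
Solving: r_1 = 1, r_2 = -2.

indicial: r^2 + 1 r - 2 = 0; roots r_1 = 1, r_2 = -2


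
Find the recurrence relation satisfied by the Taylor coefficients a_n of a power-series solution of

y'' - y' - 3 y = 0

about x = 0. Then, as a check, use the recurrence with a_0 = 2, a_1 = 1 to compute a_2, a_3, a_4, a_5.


Substitute y = sum_n a_n x^n.
y''(x) has coefficient (n+2)(n+1) a_{n+2} at x^n;
-y'(x) has coefficient -(n+1) a_{n+1} at x^n;
-3 y(x) has coefficient -3 a_n at x^n.
Matching x^n: (n+2)(n+1) a_{n+2} - (n+1) a_{n+1} - 3 a_n = 0.
Thus a_{n+2} = [(n+1) a_{n+1} + 3 a_n] / ((n+1)(n+2)).

Check with a_0 = 2, a_1 = 1 (apply the recurrence for n = 0, 1, 2, 3): a_0 = 2, a_1 = 1, a_2 = 7/2, a_3 = 5/3, a_4 = 31/24, a_5 = 61/120.

a_(n+2) = [(n+1) a_(n+1) + 3 a_n] / ((n+1)(n+2)); check: a_0 = 2, a_1 = 1, a_2 = 7/2, a_3 = 5/3, a_4 = 31/24, a_5 = 61/120


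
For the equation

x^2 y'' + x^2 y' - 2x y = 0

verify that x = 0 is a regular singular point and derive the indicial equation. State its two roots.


Divide by x^2 to reach normal form y'' + P_1(x) y' + P_2(x) y = 0 with P_1(x) = 1 and P_2(x) = -2/x.
x = 0 is a singular point because the y-coefficient -2/x has a pole at x = 0.
It is a regular singular point because x P_1(x) = p(x) = x and x^2 P_2(x) = q(x) = -2x are polynomials, hence analytic at x = 0.
p(0) = 0,  q(0) = 0.
Indicial equation: r(r-1) + p(0) r + q(0) = 0, i.e. r^2 + (p(0) - 1) r + q(0) = 0, i.e. r^2 - 1 r = 0.
Discriminant: (-1)^2 - 4(0) = 1, so r = (1 ± 1)/2.
Solving: r_1 = 1, r_2 = 0.

indicial: r^2 - 1 r = 0; roots r_1 = 1, r_2 = 0


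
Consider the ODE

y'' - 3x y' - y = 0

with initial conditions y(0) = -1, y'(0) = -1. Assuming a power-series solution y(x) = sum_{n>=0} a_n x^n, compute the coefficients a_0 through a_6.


Ansatz: y(x) = sum_{n>=0} a_n x^n, so y'(x) = sum_{n>=1} n a_n x^(n-1) and y''(x) = sum_{n>=2} n(n-1) a_n x^(n-2).
Substitute into P(x) y'' + Q(x) y' + R(x) y = 0 with P(x) = 1, Q(x) = -3x, R(x) = -1, and match powers of x.
Initial conditions: a_0 = -1, a_1 = -1.
Setting the coefficient of each power of x to zero and solving order by order (substituting the coefficients already found):
  x^0: 2 a_2 - a_0 = 0  ->  2 a_2 = a_0 = -1  ->  a_2 = -1/2
  x^1: 6 a_3 - 4 a_1 = 0  ->  6 a_3 = 4 a_1 = -4  ->  a_3 = -2/3
  x^2: 12 a_4 - 7 a_2 = 0  ->  12 a_4 = 7 a_2 = -7/2  ->  a_4 = -7/24
  x^3: 20 a_5 - 10 a_3 = 0  ->  20 a_5 = 10 a_3 = -20/3  ->  a_5 = -1/3
  x^4: 30 a_6 - 13 a_4 = 0  ->  30 a_6 = 13 a_4 = -91/24  ->  a_6 = -91/720
Truncated series: y(x) = -1 - x - (1/2) x^2 - (2/3) x^3 - (7/24) x^4 - (1/3) x^5 - (91/720) x^6 + O(x^7).

a_0 = -1; a_1 = -1; a_2 = -1/2; a_3 = -2/3; a_4 = -7/24; a_5 = -1/3; a_6 = -91/720


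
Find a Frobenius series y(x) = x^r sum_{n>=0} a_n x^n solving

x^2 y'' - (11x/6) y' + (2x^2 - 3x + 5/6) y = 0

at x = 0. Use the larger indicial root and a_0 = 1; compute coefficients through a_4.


Write in Frobenius form y'' + (p(x)/x) y' + (q(x)/x^2) y = 0:
  p(x) = -11/6,  q(x) = 2x^2 - 3x + 5/6.
Indicial equation: r(r-1) + (-11/6) r + (5/6) = 0 -> roots r_1 = 5/2, r_2 = 1/3.
Take r = r_1 = 5/2. Let y(x) = x^r sum_{n>=0} a_n x^n with a_0 = 1.
Substitute y = x^r sum a_n x^n and match x^{r+n}. The recurrence is
  D(n) a_n - 3 a_{n-1} + 2 a_{n-2} = 0,  where D(n) = (r+n)(r+n-1) + (-11/6)(r+n) + (5/6).
  a_n = [3 a_{n-1} - 2 a_{n-2}] / D(n).
Since the indicial polynomial factors as (r - r_1)(r - r_2), D(n) = (r_1 + n - r_1)(r_1 + n - r_2) = n(n + 13/6).
Evaluating step by step (a_0 = 1):
  n = 1: D(1) = 1(1 + 13/6) = 19/6; numerator = 3(1) = 3; a_1 = (3)/(19/6) = 18/19
  n = 2: D(2) = 2(2 + 13/6) = 25/3; numerator = 3(18/19) - 2(1) = 16/19; a_2 = (16/19)/(25/3) = 48/475
  n = 3: D(3) = 3(3 + 13/6) = 31/2; numerator = 3(48/475) - 2(18/19) = -756/475; a_3 = (-756/475)/(31/2) = -1512/14725
  n = 4: D(4) = 4(4 + 13/6) = 74/3; numerator = 3(-1512/14725) - 2(48/475) = -7512/14725; a_4 = (-7512/14725)/(74/3) = -11268/544825

r = 5/2; a_0 = 1; a_1 = 18/19; a_2 = 48/475; a_3 = -1512/14725; a_4 = -11268/544825


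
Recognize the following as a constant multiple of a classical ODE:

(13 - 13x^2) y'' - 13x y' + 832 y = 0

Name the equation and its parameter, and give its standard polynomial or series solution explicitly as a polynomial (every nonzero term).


All three coefficients share the factor 13; dividing through by 13 gives  (1 - x^2) y'' - x y' + 64 y = 0.
This matches the Chebyshev equation (1 - x^2) y'' - x y' + n^2 y = 0 (note the -x y' term, not -2x y') with n^2 = 64, so n = 8; the polynomial solution is T_8(x).
With y = sum_k a_k x^k, matching x^k gives (k+2)(k+1) a_{k+2} = (k^2 - n^2) a_k = (k - 8)(k + 8) a_k. The right side vanishes at k = 8, so the series with the parity of 8 terminates at degree 8.
Standard normalization: leading coefficient of T_n is 2^(n-1), so a_8 = 2^7 = 128. Work downward with a_k = (k+1)(k+2) a_{k+2} / ((k - 8)(k + 8)):
  a_6 = (7)(8)(128) / ((6 - 8)(6 + 8)) = 7168/(-28) = -256
  a_4 = (5)(6)(-256) / ((4 - 8)(4 + 8)) = -7680/(-48) = 160
  a_2 = (3)(4)(160) / ((2 - 8)(2 + 8)) = 1920/(-60) = -32
  a_0 = (1)(2)(-32) / ((0 - 8)(0 + 8)) = -64/(-64) = 1
Hence T_8(x) = 128 x^8 - 256 x^6 + 160 x^4 - 32 x^2 + 1.

T_8(x); series = 128 x^8 - 256 x^6 + 160 x^4 - 32 x^2 + 1


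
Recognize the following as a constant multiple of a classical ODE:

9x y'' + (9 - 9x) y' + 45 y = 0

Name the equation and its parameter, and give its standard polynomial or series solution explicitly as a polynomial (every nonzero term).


All three coefficients share the factor 9; dividing through by 9 gives  x y'' + (1 - x) y' + 5 y = 0.
This matches the Laguerre equation x y'' + (1 - x) y' + n y = 0 with n = 5; the polynomial solution is L_5(x).
With y = sum_k a_k x^k, matching x^k gives (k+1)k a_{k+1} + (k+1) a_{k+1} - k a_k + n a_k = 0, i.e. (k+1)^2 a_{k+1} = (k - n) a_k = (k - 5) a_k. The right side vanishes at k = 5, so the series terminates at degree 5.
Standard normalization L_n(0) = 1 gives a_0 = 1. Work upward with a_{k+1} = (k - 5) a_k / (k+1)^2:
  a_1 = (0 - 5)(1) / 1^2 = -5/1 = -5
  a_2 = (1 - 5)(-5) / 2^2 = 20/4 = 5
  a_3 = (2 - 5)(5) / 3^2 = -15/9 = -5/3
  a_4 = (3 - 5)(-5/3) / 4^2 = (10/3)/16 = 5/24
  a_5 = (4 - 5)(5/24) / 5^2 = (-5/24)/25 = -1/120
Hence L_5(x) = -x^5/120 + 5 x^4/24 - 5 x^3/3 + 5 x^2 - 5 x + 1.

L_5(x); series = -x^5/120 + 5 x^4/24 - 5 x^3/3 + 5 x^2 - 5 x + 1


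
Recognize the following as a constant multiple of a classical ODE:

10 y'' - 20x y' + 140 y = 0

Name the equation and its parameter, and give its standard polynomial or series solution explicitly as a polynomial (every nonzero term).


All three coefficients share the factor 10; dividing through by 10 gives  y'' - 2x y' + 14 y = 0.
This matches the Hermite equation y'' - 2x y' + 2n y = 0 with 2n = 14, so n = 7; the polynomial solution is H_7(x).
With y = sum_k a_k x^k, matching x^k gives (k+2)(k+1) a_{k+2} = 2(k - n) a_k = 2(k - 7) a_k. The right side vanishes at k = 7, so the series with the parity of 7 terminates at degree 7.
Standard normalization: leading coefficient of H_n is 2^n, so a_7 = 2^7 = 128. Work downward with a_k = (k+1)(k+2) a_{k+2} / (2(k - n)):
  a_5 = (6)(7)(128) / (2(5 - 7)) = 5376/(-4) = -1344
  a_3 = (4)(5)(-1344) / (2(3 - 7)) = -26880/(-8) = 3360
  a_1 = (2)(3)(3360) / (2(1 - 7)) = 20160/(-12) = -1680
Hence H_7(x) = 128 x^7 - 1344 x^5 + 3360 x^3 - 1680 x.

H_7(x); series = 128 x^7 - 1344 x^5 + 3360 x^3 - 1680 x


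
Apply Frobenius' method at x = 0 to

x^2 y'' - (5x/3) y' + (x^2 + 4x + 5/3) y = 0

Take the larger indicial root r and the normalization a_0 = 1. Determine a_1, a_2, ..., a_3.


Write in Frobenius form y'' + (p(x)/x) y' + (q(x)/x^2) y = 0:
  p(x) = -5/3,  q(x) = x^2 + 4x + 5/3.
Indicial equation: r(r-1) + (-5/3) r + (5/3) = 0 -> roots r_1 = 5/3, r_2 = 1.
Take r = r_1 = 5/3. Let y(x) = x^r sum_{n>=0} a_n x^n with a_0 = 1.
Substitute y = x^r sum a_n x^n and match x^{r+n}. The recurrence is
  D(n) a_n + 4 a_{n-1} + 1 a_{n-2} = 0,  where D(n) = (r+n)(r+n-1) + (-5/3)(r+n) + (5/3).
  a_n = [-4 a_{n-1} - 1 a_{n-2}] / D(n).
Since the indicial polynomial factors as (r - r_1)(r - r_2), D(n) = (r_1 + n - r_1)(r_1 + n - r_2) = n(n + 2/3).
Evaluating step by step (a_0 = 1):
  n = 1: D(1) = 1(1 + 2/3) = 5/3; numerator = -4(1) = -4; a_1 = (-4)/(5/3) = -12/5
  n = 2: D(2) = 2(2 + 2/3) = 16/3; numerator = -4(-12/5) - 1(1) = 43/5; a_2 = (43/5)/(16/3) = 129/80
  n = 3: D(3) = 3(3 + 2/3) = 11; numerator = -4(129/80) - 1(-12/5) = -81/20; a_3 = (-81/20)/(11) = -81/220

r = 5/3; a_0 = 1; a_1 = -12/5; a_2 = 129/80; a_3 = -81/220


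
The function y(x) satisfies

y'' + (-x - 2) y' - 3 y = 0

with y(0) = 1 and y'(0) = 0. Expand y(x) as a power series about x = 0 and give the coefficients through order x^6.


Ansatz: y(x) = sum_{n>=0} a_n x^n, so y'(x) = sum_{n>=1} n a_n x^(n-1) and y''(x) = sum_{n>=2} n(n-1) a_n x^(n-2).
Substitute into P(x) y'' + Q(x) y' + R(x) y = 0 with P(x) = 1, Q(x) = -x - 2, R(x) = -3, and match powers of x.
Initial conditions: a_0 = 1, a_1 = 0.
Setting the coefficient of each power of x to zero and solving order by order (substituting the coefficients already found):
  x^0: 2 a_2 - 2 a_1 - 3 a_0 = 0  ->  2 a_2 = 2 a_1 + 3 a_0 = 3  ->  a_2 = 3/2
  x^1: 6 a_3 - 4 a_2 - 4 a_1 = 0  ->  6 a_3 = 4 a_2 + 4 a_1 = 6  ->  a_3 = 1
  x^2: 12 a_4 - 6 a_3 - 5 a_2 = 0  ->  12 a_4 = 6 a_3 + 5 a_2 = 27/2  ->  a_4 = 9/8
  x^3: 20 a_5 - 8 a_4 - 6 a_3 = 0  ->  20 a_5 = 8 a_4 + 6 a_3 = 15  ->  a_5 = 3/4
  x^4: 30 a_6 - 10 a_5 - 7 a_4 = 0  ->  30 a_6 = 10 a_5 + 7 a_4 = 123/8  ->  a_6 = 41/80
Truncated series: y(x) = 1 + (3/2) x^2 + x^3 + (9/8) x^4 + (3/4) x^5 + (41/80) x^6 + O(x^7).

a_0 = 1; a_1 = 0; a_2 = 3/2; a_3 = 1; a_4 = 9/8; a_5 = 3/4; a_6 = 41/80


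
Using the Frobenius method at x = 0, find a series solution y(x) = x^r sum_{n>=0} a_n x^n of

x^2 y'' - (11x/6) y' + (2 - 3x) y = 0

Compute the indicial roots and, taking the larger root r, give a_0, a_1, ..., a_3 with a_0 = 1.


Write in Frobenius form y'' + (p(x)/x) y' + (q(x)/x^2) y = 0:
  p(x) = -11/6,  q(x) = 2 - 3x.
Indicial equation: r(r-1) + (-11/6) r + (2) = 0 -> roots r_1 = 3/2, r_2 = 4/3.
Take r = r_1 = 3/2. Let y(x) = x^r sum_{n>=0} a_n x^n with a_0 = 1.
Substitute y = x^r sum a_n x^n and match x^{r+n}. The recurrence is
  D(n) a_n - 3 a_{n-1} = 0,  where D(n) = (r+n)(r+n-1) + (-11/6)(r+n) + (2).
  a_n = 3 / D(n) * a_{n-1}.
Since the indicial polynomial factors as (r - r_1)(r - r_2), D(n) = (r_1 + n - r_1)(r_1 + n - r_2) = n(n + 1/6).
Evaluating step by step (a_0 = 1):
  n = 1: D(1) = 1(1 + 1/6) = 7/6; numerator = 3(1) = 3; a_1 = (3)/(7/6) = 18/7
  n = 2: D(2) = 2(2 + 1/6) = 13/3; numerator = 3(18/7) = 54/7; a_2 = (54/7)/(13/3) = 162/91
  n = 3: D(3) = 3(3 + 1/6) = 19/2; numerator = 3(162/91) = 486/91; a_3 = (486/91)/(19/2) = 972/1729

r = 3/2; a_0 = 1; a_1 = 18/7; a_2 = 162/91; a_3 = 972/1729


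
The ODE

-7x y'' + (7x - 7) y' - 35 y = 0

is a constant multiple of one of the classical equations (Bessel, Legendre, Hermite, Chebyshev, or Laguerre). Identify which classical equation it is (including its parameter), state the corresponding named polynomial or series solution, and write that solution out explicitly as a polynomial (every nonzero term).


All three coefficients share the factor -7; dividing through by -7 gives  x y'' + (1 - x) y' + 5 y = 0.
This matches the Laguerre equation x y'' + (1 - x) y' + n y = 0 with n = 5; the polynomial solution is L_5(x).
With y = sum_k a_k x^k, matching x^k gives (k+1)k a_{k+1} + (k+1) a_{k+1} - k a_k + n a_k = 0, i.e. (k+1)^2 a_{k+1} = (k - n) a_k = (k - 5) a_k. The right side vanishes at k = 5, so the series terminates at degree 5.
Standard normalization L_n(0) = 1 gives a_0 = 1. Work upward with a_{k+1} = (k - 5) a_k / (k+1)^2:
  a_1 = (0 - 5)(1) / 1^2 = -5/1 = -5
  a_2 = (1 - 5)(-5) / 2^2 = 20/4 = 5
  a_3 = (2 - 5)(5) / 3^2 = -15/9 = -5/3
  a_4 = (3 - 5)(-5/3) / 4^2 = (10/3)/16 = 5/24
  a_5 = (4 - 5)(5/24) / 5^2 = (-5/24)/25 = -1/120
Hence L_5(x) = -x^5/120 + 5 x^4/24 - 5 x^3/3 + 5 x^2 - 5 x + 1.

L_5(x); series = -x^5/120 + 5 x^4/24 - 5 x^3/3 + 5 x^2 - 5 x + 1


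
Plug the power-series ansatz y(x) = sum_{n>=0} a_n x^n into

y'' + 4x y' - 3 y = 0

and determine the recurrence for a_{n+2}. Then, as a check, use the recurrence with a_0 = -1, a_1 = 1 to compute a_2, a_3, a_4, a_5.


Substitute y = sum_n a_n x^n.
y''(x) has coefficient (n+2)(n+1) a_{n+2} at x^n;
4 x y'(x) has coefficient 4 n a_n at x^n (shift);
-3 y(x) has coefficient -3 a_n at x^n.
Matching x^n: (n+2)(n+1) a_{n+2} + (4n - 3) a_n = 0.
Thus a_{n+2} = (-4n + 3) / ((n+1)(n+2)) * a_n.

Check with a_0 = -1, a_1 = 1 (apply the recurrence for n = 0, 1, 2, 3): a_0 = -1, a_1 = 1, a_2 = -3/2, a_3 = -1/6, a_4 = 5/8, a_5 = 3/40.

a_(n+2) = (-4n + 3) / ((n+1)(n+2)) * a_n; check: a_0 = -1, a_1 = 1, a_2 = -3/2, a_3 = -1/6, a_4 = 5/8, a_5 = 3/40


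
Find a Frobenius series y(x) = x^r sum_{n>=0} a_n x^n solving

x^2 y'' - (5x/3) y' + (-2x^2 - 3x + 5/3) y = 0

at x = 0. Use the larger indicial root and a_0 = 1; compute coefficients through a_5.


Write in Frobenius form y'' + (p(x)/x) y' + (q(x)/x^2) y = 0:
  p(x) = -5/3,  q(x) = -2x^2 - 3x + 5/3.
Indicial equation: r(r-1) + (-5/3) r + (5/3) = 0 -> roots r_1 = 5/3, r_2 = 1.
Take r = r_1 = 5/3. Let y(x) = x^r sum_{n>=0} a_n x^n with a_0 = 1.
Substitute y = x^r sum a_n x^n and match x^{r+n}. The recurrence is
  D(n) a_n - 3 a_{n-1} - 2 a_{n-2} = 0,  where D(n) = (r+n)(r+n-1) + (-5/3)(r+n) + (5/3).
  a_n = [3 a_{n-1} + 2 a_{n-2}] / D(n).
Since the indicial polynomial factors as (r - r_1)(r - r_2), D(n) = (r_1 + n - r_1)(r_1 + n - r_2) = n(n + 2/3).
Evaluating step by step (a_0 = 1):
  n = 1: D(1) = 1(1 + 2/3) = 5/3; numerator = 3(1) = 3; a_1 = (3)/(5/3) = 9/5
  n = 2: D(2) = 2(2 + 2/3) = 16/3; numerator = 3(9/5) + 2(1) = 37/5; a_2 = (37/5)/(16/3) = 111/80
  n = 3: D(3) = 3(3 + 2/3) = 11; numerator = 3(111/80) + 2(9/5) = 621/80; a_3 = (621/80)/(11) = 621/880
  n = 4: D(4) = 4(4 + 2/3) = 56/3; numerator = 3(621/880) + 2(111/80) = 861/176; a_4 = (861/176)/(56/3) = 369/1408
  n = 5: D(5) = 5(5 + 2/3) = 85/3; numerator = 3(369/1408) + 2(621/880) = 15471/7040; a_5 = (15471/7040)/(85/3) = 46413/598400

r = 5/3; a_0 = 1; a_1 = 9/5; a_2 = 111/80; a_3 = 621/880; a_4 = 369/1408; a_5 = 46413/598400


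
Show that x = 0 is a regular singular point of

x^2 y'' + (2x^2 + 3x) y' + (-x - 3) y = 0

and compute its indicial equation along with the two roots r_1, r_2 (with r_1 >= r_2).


Divide by x^2 to reach normal form y'' + P_1(x) y' + P_2(x) y = 0 with P_1(x) = 2 + 3/x and P_2(x) = -1/x - 3/x^2.
x = 0 is a singular point because the y'-coefficient 2 + 3/x has a pole at x = 0 and the y-coefficient -1/x - 3/x^2 has a pole at x = 0.
It is a regular singular point because x P_1(x) = p(x) = 2x + 3 and x^2 P_2(x) = q(x) = -x - 3 are polynomials, hence analytic at x = 0.
p(0) = 3,  q(0) = -3.
Indicial equation: r(r-1) + p(0) r + q(0) = 0, i.e. r^2 + (p(0) - 1) r + q(0) = 0, i.e. r^2 + 2 r - 3 = 0.
Discriminant: (2)^2 - 4(-3) = 16, so r = (-2 ± 4)/2.
Solving: r_1 = 1, r_2 = -3.

indicial: r^2 + 2 r - 3 = 0; roots r_1 = 1, r_2 = -3


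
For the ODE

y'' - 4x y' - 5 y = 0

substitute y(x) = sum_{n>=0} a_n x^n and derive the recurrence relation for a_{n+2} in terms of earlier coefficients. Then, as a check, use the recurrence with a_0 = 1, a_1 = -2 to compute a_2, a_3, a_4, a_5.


Substitute y = sum_n a_n x^n.
y''(x) has coefficient (n+2)(n+1) a_{n+2} at x^n;
-4 x y'(x) has coefficient -4 n a_n at x^n (shift);
-5 y(x) has coefficient -5 a_n at x^n.
Matching x^n: (n+2)(n+1) a_{n+2} + (-4n - 5) a_n = 0.
Thus a_{n+2} = (4n + 5) / ((n+1)(n+2)) * a_n.

Check with a_0 = 1, a_1 = -2 (apply the recurrence for n = 0, 1, 2, 3): a_0 = 1, a_1 = -2, a_2 = 5/2, a_3 = -3, a_4 = 65/24, a_5 = -51/20.

a_(n+2) = (4n + 5) / ((n+1)(n+2)) * a_n; check: a_0 = 1, a_1 = -2, a_2 = 5/2, a_3 = -3, a_4 = 65/24, a_5 = -51/20


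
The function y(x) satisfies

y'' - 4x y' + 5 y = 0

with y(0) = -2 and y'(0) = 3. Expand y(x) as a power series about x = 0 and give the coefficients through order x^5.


Ansatz: y(x) = sum_{n>=0} a_n x^n, so y'(x) = sum_{n>=1} n a_n x^(n-1) and y''(x) = sum_{n>=2} n(n-1) a_n x^(n-2).
Substitute into P(x) y'' + Q(x) y' + R(x) y = 0 with P(x) = 1, Q(x) = -4x, R(x) = 5, and match powers of x.
Initial conditions: a_0 = -2, a_1 = 3.
Setting the coefficient of each power of x to zero and solving order by order (substituting the coefficients already found):
  x^0: 2 a_2 + 5 a_0 = 0  ->  2 a_2 = -5 a_0 = 10  ->  a_2 = 5
  x^1: 6 a_3 + a_1 = 0  ->  6 a_3 = -a_1 = -3  ->  a_3 = -1/2
  x^2: 12 a_4 - 3 a_2 = 0  ->  12 a_4 = 3 a_2 = 15  ->  a_4 = 5/4
  x^3: 20 a_5 - 7 a_3 = 0  ->  20 a_5 = 7 a_3 = -7/2  ->  a_5 = -7/40
Truncated series: y(x) = -2 + 3 x + 5 x^2 - (1/2) x^3 + (5/4) x^4 - (7/40) x^5 + O(x^6).

a_0 = -2; a_1 = 3; a_2 = 5; a_3 = -1/2; a_4 = 5/4; a_5 = -7/40


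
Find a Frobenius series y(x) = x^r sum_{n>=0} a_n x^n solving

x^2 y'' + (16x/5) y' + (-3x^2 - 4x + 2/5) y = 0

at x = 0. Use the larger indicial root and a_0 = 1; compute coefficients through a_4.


Write in Frobenius form y'' + (p(x)/x) y' + (q(x)/x^2) y = 0:
  p(x) = 16/5,  q(x) = -3x^2 - 4x + 2/5.
Indicial equation: r(r-1) + (16/5) r + (2/5) = 0 -> roots r_1 = -1/5, r_2 = -2.
Take r = r_1 = -1/5. Let y(x) = x^r sum_{n>=0} a_n x^n with a_0 = 1.
Substitute y = x^r sum a_n x^n and match x^{r+n}. The recurrence is
  D(n) a_n - 4 a_{n-1} - 3 a_{n-2} = 0,  where D(n) = (r+n)(r+n-1) + (16/5)(r+n) + (2/5).
  a_n = [4 a_{n-1} + 3 a_{n-2}] / D(n).
Since the indicial polynomial factors as (r - r_1)(r - r_2), D(n) = (r_1 + n - r_1)(r_1 + n - r_2) = n(n + 9/5).
Evaluating step by step (a_0 = 1):
  n = 1: D(1) = 1(1 + 9/5) = 14/5; numerator = 4(1) = 4; a_1 = (4)/(14/5) = 10/7
  n = 2: D(2) = 2(2 + 9/5) = 38/5; numerator = 4(10/7) + 3(1) = 61/7; a_2 = (61/7)/(38/5) = 305/266
  n = 3: D(3) = 3(3 + 9/5) = 72/5; numerator = 4(305/266) + 3(10/7) = 1180/133; a_3 = (1180/133)/(72/5) = 1475/2394
  n = 4: D(4) = 4(4 + 9/5) = 116/5; numerator = 4(1475/2394) + 3(305/266) = 14135/2394; a_4 = (14135/2394)/(116/5) = 70675/277704

r = -1/5; a_0 = 1; a_1 = 10/7; a_2 = 305/266; a_3 = 1475/2394; a_4 = 70675/277704


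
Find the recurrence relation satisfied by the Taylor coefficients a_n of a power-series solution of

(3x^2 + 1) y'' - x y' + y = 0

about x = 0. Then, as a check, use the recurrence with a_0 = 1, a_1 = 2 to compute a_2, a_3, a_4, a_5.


Substitute y = sum_n a_n x^n.
(1 + 3 x^2) y'' contributes (n+2)(n+1) a_{n+2} + 3 n(n-1) a_n at x^n.
-x y'(x) contributes -n a_n at x^n.
y(x) contributes 1 a_n at x^n.
Matching x^n: (n+2)(n+1) a_{n+2} + (3 n(n-1) - n + 1) a_n = 0.
Thus a_{n+2} = (-3 n(n-1) + n - 1) / ((n+1)(n+2)) * a_n.

Check with a_0 = 1, a_1 = 2 (apply the recurrence for n = 0, 1, 2, 3): a_0 = 1, a_1 = 2, a_2 = -1/2, a_3 = 0, a_4 = 5/24, a_5 = 0.

a_(n+2) = (-3 n(n-1) + n - 1) / ((n+1)(n+2)) * a_n; check: a_0 = 1, a_1 = 2, a_2 = -1/2, a_3 = 0, a_4 = 5/24, a_5 = 0


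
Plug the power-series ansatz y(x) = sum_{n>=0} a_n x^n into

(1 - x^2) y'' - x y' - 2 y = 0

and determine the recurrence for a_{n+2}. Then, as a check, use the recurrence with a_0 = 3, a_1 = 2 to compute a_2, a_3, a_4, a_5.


Substitute y = sum_n a_n x^n.
(1 - 1 x^2) y'' contributes (n+2)(n+1) a_{n+2} - n(n-1) a_n at x^n.
-x y'(x) contributes -n a_n at x^n.
-2 y(x) contributes -2 a_n at x^n.
Matching x^n: (n+2)(n+1) a_{n+2} + (-n(n-1) - n - 2) a_n = 0.
Thus a_{n+2} = (n(n-1) + n + 2) / ((n+1)(n+2)) * a_n.

Check with a_0 = 3, a_1 = 2 (apply the recurrence for n = 0, 1, 2, 3): a_0 = 3, a_1 = 2, a_2 = 3, a_3 = 1, a_4 = 3/2, a_5 = 11/20.

a_(n+2) = (n(n-1) + n + 2) / ((n+1)(n+2)) * a_n; check: a_0 = 3, a_1 = 2, a_2 = 3, a_3 = 1, a_4 = 3/2, a_5 = 11/20


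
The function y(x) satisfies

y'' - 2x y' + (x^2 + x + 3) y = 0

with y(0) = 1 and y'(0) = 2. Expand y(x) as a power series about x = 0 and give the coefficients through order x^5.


Ansatz: y(x) = sum_{n>=0} a_n x^n, so y'(x) = sum_{n>=1} n a_n x^(n-1) and y''(x) = sum_{n>=2} n(n-1) a_n x^(n-2).
Substitute into P(x) y'' + Q(x) y' + R(x) y = 0 with P(x) = 1, Q(x) = -2x, R(x) = x^2 + x + 3, and match powers of x.
Initial conditions: a_0 = 1, a_1 = 2.
Setting the coefficient of each power of x to zero and solving order by order (substituting the coefficients already found):
  x^0: 2 a_2 + 3 a_0 = 0  ->  2 a_2 = -3 a_0 = -3  ->  a_2 = -3/2
  x^1: 6 a_3 + a_1 + a_0 = 0  ->  6 a_3 = -a_1 - a_0 = -3  ->  a_3 = -1/2
  x^2: 12 a_4 - a_2 + a_1 + a_0 = 0  ->  12 a_4 = a_2 - a_1 - a_0 = -9/2  ->  a_4 = -3/8
  x^3: 20 a_5 - 3 a_3 + a_2 + a_1 = 0  ->  20 a_5 = 3 a_3 - a_2 - a_1 = -2  ->  a_5 = -1/10
Truncated series: y(x) = 1 + 2 x - (3/2) x^2 - (1/2) x^3 - (3/8) x^4 - (1/10) x^5 + O(x^6).

a_0 = 1; a_1 = 2; a_2 = -3/2; a_3 = -1/2; a_4 = -3/8; a_5 = -1/10


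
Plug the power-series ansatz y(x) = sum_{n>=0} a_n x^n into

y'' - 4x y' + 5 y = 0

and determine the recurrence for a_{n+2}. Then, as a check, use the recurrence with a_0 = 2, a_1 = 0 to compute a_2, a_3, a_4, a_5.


Substitute y = sum_n a_n x^n.
y''(x) has coefficient (n+2)(n+1) a_{n+2} at x^n;
-4 x y'(x) has coefficient -4 n a_n at x^n (shift);
5 y(x) has coefficient 5 a_n at x^n.
Matching x^n: (n+2)(n+1) a_{n+2} + (-4n + 5) a_n = 0.
Thus a_{n+2} = (4n - 5) / ((n+1)(n+2)) * a_n.

Check with a_0 = 2, a_1 = 0 (apply the recurrence for n = 0, 1, 2, 3): a_0 = 2, a_1 = 0, a_2 = -5, a_3 = 0, a_4 = -5/4, a_5 = 0.

a_(n+2) = (4n - 5) / ((n+1)(n+2)) * a_n; check: a_0 = 2, a_1 = 0, a_2 = -5, a_3 = 0, a_4 = -5/4, a_5 = 0
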